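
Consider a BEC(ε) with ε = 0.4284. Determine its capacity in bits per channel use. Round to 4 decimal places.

0.5716 bits

Binary erasure channel: capacity C = 1 − ε.
C = 1 − 0.4284 = 0.5716 bits per channel use.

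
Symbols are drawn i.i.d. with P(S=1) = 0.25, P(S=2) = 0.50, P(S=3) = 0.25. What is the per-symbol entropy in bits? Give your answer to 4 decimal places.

1.5000 bits

H(S) = −Σ p·log₂ p.
  −(0.25)·log₂(0.25) = 0.50000
  −(0.50)·log₂(0.50) = 0.50000
  −(0.25)·log₂(0.25) = 0.50000
Sum: 0.50000 + 0.50000 + 0.50000 = 1.5000 bits.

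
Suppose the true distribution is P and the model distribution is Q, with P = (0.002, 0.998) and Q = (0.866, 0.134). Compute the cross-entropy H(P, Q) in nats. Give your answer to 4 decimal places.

H(P,Q) = −Σ p·ln q.
  −0.002·ln(0.866) = 0.00029
  −0.998·ln(0.134) = 2.00590
H(P,Q) = 2.0062 nats.

2.0062 nats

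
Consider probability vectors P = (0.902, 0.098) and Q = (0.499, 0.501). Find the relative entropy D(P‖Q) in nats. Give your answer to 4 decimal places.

D(P‖Q) = Σ p·ln(p/q).
  0.902·ln(0.902/0.499) = 0.53399
  0.098·ln(0.098/0.501) = -0.15990
D(P‖Q) = 0.3741 nats.

0.3741 nats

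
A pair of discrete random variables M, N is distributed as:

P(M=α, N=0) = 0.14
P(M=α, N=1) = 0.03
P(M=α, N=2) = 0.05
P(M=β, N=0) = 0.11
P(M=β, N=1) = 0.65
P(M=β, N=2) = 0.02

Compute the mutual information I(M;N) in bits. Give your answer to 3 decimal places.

Marginals: p(M) = (0.2200, 0.7800), p(N) = (0.2500, 0.6800, 0.0700).
I(M;N) = Σ p(x,y)·log₂[p(x,y)/(p(x)p(y))].
  (α,0): 0.14·log₂(2.5455) = 0.1887
  (α,1): 0.03·log₂(0.2005) = -0.0695
  (α,2): 0.05·log₂(3.2468) = 0.0849
  (β,0): 0.11·log₂(0.5641) = -0.0909
  (β,1): 0.65·log₂(1.2255) = 0.1907
  (β,2): 0.02·log₂(0.3663) = -0.0290
Sum = 0.275 bits.

0.275 bits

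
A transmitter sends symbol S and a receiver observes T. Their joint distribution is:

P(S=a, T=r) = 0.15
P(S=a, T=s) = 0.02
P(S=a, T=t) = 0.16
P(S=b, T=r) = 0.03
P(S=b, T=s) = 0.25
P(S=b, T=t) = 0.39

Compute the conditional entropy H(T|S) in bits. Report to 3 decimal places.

Marginals: p(S) = (0.3300, 0.6700), p(T) = (0.1800, 0.2700, 0.5500).
H(T|S) = Σ p(S) · H(T|S=·).
  S=a: p=0.3300, H(T|S=a) = 1.2685
  S=b: p=0.6700, H(T|S=b) = 1.1858
Weighted sum = 1.213 bits.

1.213 bits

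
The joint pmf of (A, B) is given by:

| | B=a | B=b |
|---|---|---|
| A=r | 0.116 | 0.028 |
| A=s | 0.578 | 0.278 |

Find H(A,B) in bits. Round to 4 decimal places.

1.4755 bits

H(A,B) = −Σ p(x,y)·log₂ p(x,y) over all 4 cells.
  cell (r,a): −0.116·log₂0.116 = 0.36051
  cell (r,b): −0.028·log₂0.028 = 0.14444
  cell (s,a): −0.578·log₂0.578 = 0.45712
  cell (s,b): −0.278·log₂0.278 = 0.51342
Sum = 1.4755 bits.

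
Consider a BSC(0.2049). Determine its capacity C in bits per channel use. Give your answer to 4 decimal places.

0.2684 bits

Binary symmetric channel: C = 1 − h₂(ε) where h₂ is the binary entropy function.
h₂(0.2049) = −0.2049·log₂0.2049 − 0.7951·log₂0.7951 = 0.7316.
C = 1 − 0.7316 = 0.2684 bits per channel use.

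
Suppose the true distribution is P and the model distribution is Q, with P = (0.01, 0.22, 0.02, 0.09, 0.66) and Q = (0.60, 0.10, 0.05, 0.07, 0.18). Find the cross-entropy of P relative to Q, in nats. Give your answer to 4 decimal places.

1.9427 nats

H(P,Q) = −Σ p·ln q.
  −0.01·ln(0.60) = 0.00511
  −0.22·ln(0.10) = 0.50657
  −0.02·ln(0.05) = 0.05991
  −0.09·ln(0.07) = 0.23933
  −0.66·ln(0.18) = 1.13177
H(P,Q) = 1.9427 nats.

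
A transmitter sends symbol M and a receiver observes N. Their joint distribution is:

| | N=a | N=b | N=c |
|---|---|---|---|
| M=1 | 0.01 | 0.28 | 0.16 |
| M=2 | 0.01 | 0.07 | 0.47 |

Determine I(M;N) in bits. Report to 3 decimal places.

0.205 bits

Marginals: p(M) = (0.4500, 0.5500), p(N) = (0.0200, 0.3500, 0.6300).
I(M;N) = Σ p(x,y)·log₂[p(x,y)/(p(x)p(y))].
  (1,a): 0.01·log₂(1.1111) = 0.0015
  (1,b): 0.28·log₂(1.7778) = 0.2324
  (1,c): 0.16·log₂(0.5644) = -0.1320
  (2,a): 0.01·log₂(0.9091) = -0.0014
  (2,b): 0.07·log₂(0.3636) = -0.1022
  (2,c): 0.47·log₂(1.3564) = 0.2067
Sum = 0.205 bits.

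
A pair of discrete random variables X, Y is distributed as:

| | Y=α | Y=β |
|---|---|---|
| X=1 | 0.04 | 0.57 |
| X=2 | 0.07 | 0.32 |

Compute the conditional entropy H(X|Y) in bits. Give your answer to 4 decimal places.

0.9427 bits

Marginals: p(X) = (0.6100, 0.3900), p(Y) = (0.1100, 0.8900).
H(X|Y) = Σ p(Y) · H(X|Y=·).
  Y=α: p=0.1100, H(X|Y=α) = 0.9457
  Y=β: p=0.8900, H(X|Y=β) = 0.9423
Weighted sum = 0.9427 bits.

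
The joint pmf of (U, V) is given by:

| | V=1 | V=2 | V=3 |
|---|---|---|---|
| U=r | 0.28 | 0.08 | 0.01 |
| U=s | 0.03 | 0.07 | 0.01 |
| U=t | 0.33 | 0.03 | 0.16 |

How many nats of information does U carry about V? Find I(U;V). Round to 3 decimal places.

Marginals: p(U) = (0.3700, 0.1100, 0.5200), p(V) = (0.6400, 0.1800, 0.1800).
I(U;V) = Σ p(x,y)·ln[p(x,y)/(p(x)p(y))].
  (r,1): 0.28·ln(1.1824) = 0.0469
  (r,2): 0.08·ln(1.2012) = 0.0147
  (r,3): 0.01·ln(0.1502) = -0.0190
  (s,1): 0.03·ln(0.4261) = -0.0256
  (s,2): 0.07·ln(3.5354) = 0.0884
  (s,3): 0.01·ln(0.5051) = -0.0068
  (t,1): 0.33·ln(0.9916) = -0.0028
  (t,2): 0.03·ln(0.3205) = -0.0341
  (t,3): 0.16·ln(1.7094) = 0.0858
Sum = 0.147 nats.

0.147 nats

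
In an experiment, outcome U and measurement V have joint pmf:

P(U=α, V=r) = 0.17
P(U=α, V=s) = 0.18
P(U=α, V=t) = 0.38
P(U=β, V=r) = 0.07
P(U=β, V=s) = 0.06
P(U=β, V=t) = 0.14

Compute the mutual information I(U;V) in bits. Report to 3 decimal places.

Marginals: p(U) = (0.7300, 0.2700), p(V) = (0.2400, 0.2400, 0.5200).
I(U;V) = Σ p(x,y)·log₂[p(x,y)/(p(x)p(y))].
  (α,r): 0.17·log₂(0.9703) = -0.0074
  (α,s): 0.18·log₂(1.0274) = 0.0070
  (α,t): 0.38·log₂(1.0011) = 0.0006
  (β,r): 0.07·log₂(1.0802) = 0.0078
  (β,s): 0.06·log₂(0.9259) = -0.0067
  (β,t): 0.14·log₂(0.9972) = -0.0006
Sum = 0.001 bits.

0.001 bits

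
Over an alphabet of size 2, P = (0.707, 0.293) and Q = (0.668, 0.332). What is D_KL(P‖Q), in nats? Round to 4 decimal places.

D(P‖Q) = Σ p·ln(p/q).
  0.707·ln(0.707/0.668) = 0.04012
  0.293·ln(0.293/0.332) = -0.03661
D(P‖Q) = 0.0035 nats.

0.0035 nats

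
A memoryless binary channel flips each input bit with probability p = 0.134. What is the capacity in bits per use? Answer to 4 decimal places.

0.4317 bits

Binary symmetric channel: C = 1 − h₂(ε) where h₂ is the binary entropy function.
h₂(0.134) = −0.134·log₂0.134 − 0.866·log₂0.866 = 0.5683.
C = 1 − 0.5683 = 0.4317 bits per channel use.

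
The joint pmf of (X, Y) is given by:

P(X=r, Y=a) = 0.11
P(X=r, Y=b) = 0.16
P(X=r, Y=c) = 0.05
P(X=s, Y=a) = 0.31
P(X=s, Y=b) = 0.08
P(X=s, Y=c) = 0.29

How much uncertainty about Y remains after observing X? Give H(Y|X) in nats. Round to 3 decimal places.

0.983 nats

Chain rule: H(Y|X) = H(X,Y) − H(X).
Marginals: p(X) = (0.3200, 0.6800), p(Y) = (0.4200, 0.2400, 0.3400).
H(X,Y) = 1.6099 nats; H(X) = 0.6269 nats.
H(Y|X) = 1.6099 − 0.6269 = 0.983 nats.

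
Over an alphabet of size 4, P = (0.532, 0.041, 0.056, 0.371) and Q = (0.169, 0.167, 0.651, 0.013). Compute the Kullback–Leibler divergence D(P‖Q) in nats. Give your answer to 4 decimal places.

D(P‖Q) = Σ p·ln(p/q).
  0.532·ln(0.532/0.169) = 0.61007
  0.041·ln(0.041/0.167) = -0.05758
  0.056·ln(0.056/0.651) = -0.13738
  0.371·ln(0.371/0.013) = 1.24331
D(P‖Q) = 1.6584 nats.

1.6584 nats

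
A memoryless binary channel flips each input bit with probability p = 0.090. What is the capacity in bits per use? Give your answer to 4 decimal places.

0.5635 bits

Binary symmetric channel: C = 1 − h₂(ε) where h₂ is the binary entropy function.
h₂(0.090) = −0.090·log₂0.090 − 0.910·log₂0.910 = 0.4365.
C = 1 − 0.4365 = 0.5635 bits per channel use.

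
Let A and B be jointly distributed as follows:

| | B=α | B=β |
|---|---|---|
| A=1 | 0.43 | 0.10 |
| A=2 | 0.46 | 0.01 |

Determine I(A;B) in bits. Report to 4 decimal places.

Marginals: p(A) = (0.5300, 0.4700), p(B) = (0.8900, 0.1100).
I(A;B) = Σ p(x,y)·log₂[p(x,y)/(p(x)p(y))].
  (1,α): 0.43·log₂(0.9116) = -0.05742
  (1,β): 0.10·log₂(1.7153) = 0.07784
  (2,α): 0.46·log₂(1.0997) = 0.06306
  (2,β): 0.01·log₂(0.1934) = -0.02370
Sum = 0.0598 bits.

0.0598 bits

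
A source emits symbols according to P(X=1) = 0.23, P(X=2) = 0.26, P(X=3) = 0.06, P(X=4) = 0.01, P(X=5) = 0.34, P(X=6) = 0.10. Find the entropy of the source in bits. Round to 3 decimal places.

H(X) = −Σ p·log₂ p.
  −(0.23)·log₂(0.23) = 0.4877
  −(0.26)·log₂(0.26) = 0.5053
  −(0.06)·log₂(0.06) = 0.2435
  −(0.01)·log₂(0.01) = 0.0664
  −(0.34)·log₂(0.34) = 0.5292
  −(0.10)·log₂(0.10) = 0.3322
Sum: 0.4877 + 0.5053 + 0.2435 + 0.0664 + 0.5292 + 0.3322 = 2.164 bits.

2.164 bits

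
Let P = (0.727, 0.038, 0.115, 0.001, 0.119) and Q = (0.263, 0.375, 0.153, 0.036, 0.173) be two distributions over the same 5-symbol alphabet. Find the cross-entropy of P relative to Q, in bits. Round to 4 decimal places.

H(P,Q) = −Σ p·log₂ q.
  −0.727·log₂(0.263) = 1.40083
  −0.038·log₂(0.375) = 0.05377
  −0.115·log₂(0.153) = 0.31147
  −0.001·log₂(0.036) = 0.00480
  −0.119·log₂(0.173) = 0.30121
H(P,Q) = 2.0721 bits.

2.0721 bits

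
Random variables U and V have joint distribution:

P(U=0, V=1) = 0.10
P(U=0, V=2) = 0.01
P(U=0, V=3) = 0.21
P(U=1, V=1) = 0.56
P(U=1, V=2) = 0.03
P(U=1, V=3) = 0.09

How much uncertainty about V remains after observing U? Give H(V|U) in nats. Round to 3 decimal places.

Marginals: p(U) = (0.3200, 0.6800), p(V) = (0.6600, 0.0400, 0.3000).
H(V|U) = Σ p(U) · H(V|U=·).
  U=0: p=0.3200, H(V|U=0) = 0.7482
  U=1: p=0.6800, H(V|U=1) = 0.5652
Weighted sum = 0.624 nats.

0.624 nats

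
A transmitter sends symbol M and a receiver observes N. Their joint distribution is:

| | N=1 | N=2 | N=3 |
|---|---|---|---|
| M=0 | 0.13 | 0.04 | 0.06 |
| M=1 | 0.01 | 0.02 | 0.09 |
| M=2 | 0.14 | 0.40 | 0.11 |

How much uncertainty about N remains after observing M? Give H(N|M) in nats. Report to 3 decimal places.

Chain rule: H(N|M) = H(M,N) − H(M).
Marginals: p(M) = (0.2300, 0.1200, 0.6500), p(N) = (0.2800, 0.4600, 0.2600).
H(M,N) = 1.7884 nats; H(M) = 0.8725 nats.
H(N|M) = 1.7884 − 0.8725 = 0.916 nats.

0.916 nats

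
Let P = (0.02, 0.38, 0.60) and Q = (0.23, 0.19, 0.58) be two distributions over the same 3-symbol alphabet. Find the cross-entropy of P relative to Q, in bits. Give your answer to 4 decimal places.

H(P,Q) = −Σ p·log₂ q.
  −0.02·log₂(0.23) = 0.04241
  −0.38·log₂(0.19) = 0.91045
  −0.60·log₂(0.58) = 0.47153
H(P,Q) = 1.4244 bits.

1.4244 bits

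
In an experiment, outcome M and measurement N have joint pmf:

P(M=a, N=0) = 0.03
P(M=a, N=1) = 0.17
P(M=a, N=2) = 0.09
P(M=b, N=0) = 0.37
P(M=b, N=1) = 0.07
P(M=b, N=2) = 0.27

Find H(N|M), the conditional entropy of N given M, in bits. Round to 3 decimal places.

1.340 bits

Chain rule: H(N|M) = H(M,N) − H(M).
Marginals: p(M) = (0.2900, 0.7100), p(N) = (0.4000, 0.2400, 0.3600).
H(M,N) = 2.2083 bits; H(M) = 0.8687 bits.
H(N|M) = 2.2083 − 0.8687 = 1.340 bits.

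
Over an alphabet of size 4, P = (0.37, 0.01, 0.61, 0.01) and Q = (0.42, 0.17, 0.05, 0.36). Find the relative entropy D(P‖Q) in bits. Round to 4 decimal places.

D(P‖Q) = Σ p·log₂(p/q).
  0.37·log₂(0.37/0.42) = -0.06766
  0.01·log₂(0.01/0.17) = -0.04087
  0.61·log₂(0.61/0.05) = 2.20137
  0.01·log₂(0.01/0.36) = -0.05170
D(P‖Q) = 2.0411 bits.

2.0411 bits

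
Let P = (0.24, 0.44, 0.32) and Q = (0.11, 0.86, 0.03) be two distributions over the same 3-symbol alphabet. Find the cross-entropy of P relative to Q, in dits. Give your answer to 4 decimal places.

0.7462 dits

H(P,Q) = −Σ p·log₁₀ q.
  −0.24·log₁₀(0.11) = 0.23007
  −0.44·log₁₀(0.86) = 0.02882
  −0.32·log₁₀(0.03) = 0.48732
H(P,Q) = 0.7462 dits.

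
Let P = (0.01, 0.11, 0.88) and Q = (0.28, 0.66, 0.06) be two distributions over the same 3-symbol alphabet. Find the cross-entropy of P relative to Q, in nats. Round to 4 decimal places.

H(P,Q) = −Σ p·ln q.
  −0.01·ln(0.28) = 0.01273
  −0.11·ln(0.66) = 0.04571
  −0.88·ln(0.06) = 2.47580
H(P,Q) = 2.5342 nats.

2.5342 nats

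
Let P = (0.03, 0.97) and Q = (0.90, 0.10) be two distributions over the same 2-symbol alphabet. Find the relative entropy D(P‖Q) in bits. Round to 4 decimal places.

D(P‖Q) = Σ p·log₂(p/q).
  0.03·log₂(0.03/0.90) = -0.14721
  0.97·log₂(0.97/0.10) = 3.17965
D(P‖Q) = 3.0324 bits.

3.0324 bits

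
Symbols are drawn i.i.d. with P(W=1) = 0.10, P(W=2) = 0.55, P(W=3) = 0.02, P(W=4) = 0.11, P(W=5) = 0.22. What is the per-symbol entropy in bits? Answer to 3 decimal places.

1.750 bits

H(W) = −Σ p·log₂ p.
  −(0.10)·log₂(0.10) = 0.3322
  −(0.55)·log₂(0.55) = 0.4744
  −(0.02)·log₂(0.02) = 0.1129
  −(0.11)·log₂(0.11) = 0.3503
  −(0.22)·log₂(0.22) = 0.4806
Sum: 0.3322 + 0.4744 + 0.1129 + 0.3503 + 0.4806 = 1.750 bits.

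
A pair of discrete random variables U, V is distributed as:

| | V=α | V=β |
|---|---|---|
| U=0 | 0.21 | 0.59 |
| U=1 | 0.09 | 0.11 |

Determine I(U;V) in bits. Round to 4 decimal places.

0.0183 bits

Marginals: p(U) = (0.8000, 0.2000), p(V) = (0.3000, 0.7000).
I(U;V) = H(U) + H(V) − H(U,V).
H(U) = 0.7219, H(V) = 0.8813, H(U,V) = 1.5849.
I(U;V) = 0.7219 + 0.8813 − 1.5849 = 0.0183 bits.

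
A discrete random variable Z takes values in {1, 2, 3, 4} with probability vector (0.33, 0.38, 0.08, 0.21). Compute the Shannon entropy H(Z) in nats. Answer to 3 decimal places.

1.263 nats

H(Z) = −Σ p·ln p.
  −(0.33)·ln(0.33) = 0.3659
  −(0.38)·ln(0.38) = 0.3677
  −(0.08)·ln(0.08) = 0.2021
  −(0.21)·ln(0.21) = 0.3277
Sum: 0.3659 + 0.3677 + 0.2021 + 0.3277 = 1.263 nats.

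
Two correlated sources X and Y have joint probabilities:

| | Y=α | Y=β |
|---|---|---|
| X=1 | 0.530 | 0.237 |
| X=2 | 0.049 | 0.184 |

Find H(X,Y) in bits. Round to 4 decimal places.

1.6403 bits

H(X,Y) = −Σ p(x,y)·log₂ p(x,y) over all 4 cells.
  cell (1,α): −0.530·log₂0.530 = 0.48545
  cell (1,β): −0.237·log₂0.237 = 0.49226
  cell (2,α): −0.049·log₂0.049 = 0.21320
  cell (2,β): −0.184·log₂0.184 = 0.44937
Sum = 1.6403 bits.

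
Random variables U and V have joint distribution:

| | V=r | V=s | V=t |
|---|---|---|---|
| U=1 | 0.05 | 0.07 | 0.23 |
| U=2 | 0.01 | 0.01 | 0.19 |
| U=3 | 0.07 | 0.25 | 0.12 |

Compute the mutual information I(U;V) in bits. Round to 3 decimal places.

0.219 bits

Marginals: p(U) = (0.3500, 0.2100, 0.4400), p(V) = (0.1300, 0.3300, 0.5400).
I(U;V) = H(U) + H(V) − H(U,V).
H(U) = 1.5241, H(V) = 1.3905, H(U,V) = 2.6960.
I(U;V) = 1.5241 + 1.3905 − 2.6960 = 0.219 bits.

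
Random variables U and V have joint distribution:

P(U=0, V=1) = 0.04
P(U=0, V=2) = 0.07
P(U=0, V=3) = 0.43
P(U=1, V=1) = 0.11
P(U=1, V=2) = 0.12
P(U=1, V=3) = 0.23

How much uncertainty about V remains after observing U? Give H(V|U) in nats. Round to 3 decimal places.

Chain rule: H(V|U) = H(U,V) − H(U).
Marginals: p(U) = (0.5400, 0.4600), p(V) = (0.1500, 0.1900, 0.6600).
H(U,V) = 1.5131 nats; H(U) = 0.6899 nats.
H(V|U) = 1.5131 − 0.6899 = 0.823 nats.

0.823 nats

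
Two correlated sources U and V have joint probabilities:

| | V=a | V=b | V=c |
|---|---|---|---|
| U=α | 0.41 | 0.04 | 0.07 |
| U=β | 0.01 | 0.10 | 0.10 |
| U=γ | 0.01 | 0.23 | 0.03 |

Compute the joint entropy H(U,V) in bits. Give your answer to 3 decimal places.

2.418 bits

H(U,V) = −Σ p(x,y)·log₂ p(x,y) over all 9 cells.
  cell (α,a): −0.41·log₂0.41 = 0.5274
  cell (α,b): −0.04·log₂0.04 = 0.1858
  cell (α,c): −0.07·log₂0.07 = 0.2686
  cell (β,a): −0.01·log₂0.01 = 0.0664
  cell (β,b): −0.10·log₂0.10 = 0.3322
  cell (β,c): −0.10·log₂0.10 = 0.3322
  cell (γ,a): −0.01·log₂0.01 = 0.0664
  cell (γ,b): −0.23·log₂0.23 = 0.4877
  cell (γ,c): −0.03·log₂0.03 = 0.1518
Sum = 2.418 bits.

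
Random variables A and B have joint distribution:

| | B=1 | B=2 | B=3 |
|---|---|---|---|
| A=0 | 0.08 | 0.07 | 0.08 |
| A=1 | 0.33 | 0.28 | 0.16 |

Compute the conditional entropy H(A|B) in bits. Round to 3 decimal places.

0.765 bits

Chain rule: H(A|B) = H(A,B) − H(B).
Marginals: p(A) = (0.2300, 0.7700), p(B) = (0.4100, 0.3500, 0.2400).
H(A,B) = 2.3166 bits; H(B) = 1.5516 bits.
H(A|B) = 2.3166 − 1.5516 = 0.765 bits.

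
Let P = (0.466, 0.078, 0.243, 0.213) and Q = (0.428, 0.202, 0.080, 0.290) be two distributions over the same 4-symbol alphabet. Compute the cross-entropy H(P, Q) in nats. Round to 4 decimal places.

1.3976 nats

H(P,Q) = −Σ p·ln q.
  −0.466·ln(0.428) = 0.39546
  −0.078·ln(0.202) = 0.12476
  −0.243·ln(0.080) = 0.61375
  −0.213·ln(0.290) = 0.26367
H(P,Q) = 1.3976 nats.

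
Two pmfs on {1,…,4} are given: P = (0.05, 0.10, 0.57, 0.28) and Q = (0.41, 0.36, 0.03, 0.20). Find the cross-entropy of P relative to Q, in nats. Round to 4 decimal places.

H(P,Q) = −Σ p·ln q.
  −0.05·ln(0.41) = 0.04458
  −0.10·ln(0.36) = 0.10217
  −0.57·ln(0.03) = 1.99874
  −0.28·ln(0.20) = 0.45064
H(P,Q) = 2.5961 nats.

2.5961 nats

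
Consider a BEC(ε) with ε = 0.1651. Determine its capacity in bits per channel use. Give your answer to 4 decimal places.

0.8349 bits

Binary erasure channel: capacity C = 1 − ε.
C = 1 − 0.1651 = 0.8349 bits per channel use.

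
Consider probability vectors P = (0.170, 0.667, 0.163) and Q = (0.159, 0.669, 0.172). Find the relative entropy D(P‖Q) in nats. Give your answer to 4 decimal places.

D(P‖Q) = Σ p·ln(p/q).
  0.170·ln(0.170/0.159) = 0.01137
  0.667·ln(0.667/0.669) = -0.00200
  0.163·ln(0.163/0.172) = -0.00876
D(P‖Q) = 0.0006 nats.

0.0006 nats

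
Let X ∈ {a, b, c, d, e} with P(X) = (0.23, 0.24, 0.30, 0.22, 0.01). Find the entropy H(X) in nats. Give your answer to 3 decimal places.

1.421 nats

H(X) = −Σ p·ln p.
  −(0.23)·ln(0.23) = 0.3380
  −(0.24)·ln(0.24) = 0.3425
  −(0.30)·ln(0.30) = 0.3612
  −(0.22)·ln(0.22) = 0.3331
  −(0.01)·ln(0.01) = 0.0461
Sum: 0.3380 + 0.3425 + 0.3612 + 0.3331 + 0.0461 = 1.421 nats.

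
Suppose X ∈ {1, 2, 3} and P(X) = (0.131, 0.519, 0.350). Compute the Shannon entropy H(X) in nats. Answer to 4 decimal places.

0.9741 nats

H(X) = −Σ p·ln p.
  −(0.131)·ln(0.131) = 0.26627
  −(0.519)·ln(0.519) = 0.34039
  −(0.350)·ln(0.350) = 0.36744
Sum: 0.26627 + 0.34039 + 0.36744 = 0.9741 nats.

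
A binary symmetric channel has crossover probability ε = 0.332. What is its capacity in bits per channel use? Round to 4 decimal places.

Binary symmetric channel: C = 1 − h₂(ε) where h₂ is the binary entropy function.
h₂(0.332) = −0.332·log₂0.332 − 0.668·log₂0.668 = 0.9170.
C = 1 − 0.9170 = 0.0830 bits per channel use.

0.0830 bits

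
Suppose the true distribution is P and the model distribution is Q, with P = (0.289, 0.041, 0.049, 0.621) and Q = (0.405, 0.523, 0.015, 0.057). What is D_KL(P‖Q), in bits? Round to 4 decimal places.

1.9321 bits

D(P‖Q) = Σ p·log₂(p/q).
  0.289·log₂(0.289/0.405) = -0.14070
  0.041·log₂(0.041/0.523) = -0.15060
  0.049·log₂(0.049/0.015) = 0.08368
  0.621·log₂(0.621/0.057) = 2.13969
D(P‖Q) = 1.9321 bits.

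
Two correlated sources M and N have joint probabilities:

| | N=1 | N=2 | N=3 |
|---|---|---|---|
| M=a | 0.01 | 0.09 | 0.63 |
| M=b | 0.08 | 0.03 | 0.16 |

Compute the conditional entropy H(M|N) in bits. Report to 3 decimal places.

0.717 bits

Chain rule: H(M|N) = H(M,N) − H(N).
Marginals: p(M) = (0.7300, 0.2700), p(N) = (0.0900, 0.1200, 0.7900).
H(M,N) = 1.6653 bits; H(N) = 0.9484 bits.
H(M|N) = 1.6653 − 0.9484 = 0.717 bits.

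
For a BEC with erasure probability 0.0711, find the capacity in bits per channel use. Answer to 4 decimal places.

0.9289 bits

Binary erasure channel: capacity C = 1 − ε.
C = 1 − 0.0711 = 0.9289 bits per channel use.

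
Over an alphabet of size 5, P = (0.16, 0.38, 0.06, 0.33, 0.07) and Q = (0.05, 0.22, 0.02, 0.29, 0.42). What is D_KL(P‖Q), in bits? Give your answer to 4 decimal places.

0.5438 bits

D(P‖Q) = Σ p·log₂(p/q).
  0.16·log₂(0.16/0.05) = 0.26849
  0.38·log₂(0.38/0.22) = 0.29963
  0.06·log₂(0.06/0.02) = 0.09510
  0.33·log₂(0.33/0.29) = 0.06152
  0.07·log₂(0.07/0.42) = -0.18095
D(P‖Q) = 0.5438 bits.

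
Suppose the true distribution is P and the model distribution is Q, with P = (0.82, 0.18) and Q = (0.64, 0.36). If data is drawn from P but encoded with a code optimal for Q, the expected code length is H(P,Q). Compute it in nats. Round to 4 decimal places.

0.5499 nats

H(P,Q) = −Σ p·ln q.
  −0.82·ln(0.64) = 0.36596
  −0.18·ln(0.36) = 0.18390
H(P,Q) = 0.5499 nats.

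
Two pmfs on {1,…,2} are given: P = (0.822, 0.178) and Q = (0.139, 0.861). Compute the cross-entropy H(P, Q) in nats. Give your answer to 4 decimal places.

1.6487 nats

H(P,Q) = −Σ p·ln q.
  −0.822·ln(0.139) = 1.62204
  −0.178·ln(0.861) = 0.02664
H(P,Q) = 1.6487 nats.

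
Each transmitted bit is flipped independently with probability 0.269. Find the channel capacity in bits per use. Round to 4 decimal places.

0.1600 bits

Binary symmetric channel: C = 1 − h₂(ε) where h₂ is the binary entropy function.
h₂(0.269) = −0.269·log₂0.269 − 0.731·log₂0.731 = 0.8400.
C = 1 − 0.8400 = 0.1600 bits per channel use.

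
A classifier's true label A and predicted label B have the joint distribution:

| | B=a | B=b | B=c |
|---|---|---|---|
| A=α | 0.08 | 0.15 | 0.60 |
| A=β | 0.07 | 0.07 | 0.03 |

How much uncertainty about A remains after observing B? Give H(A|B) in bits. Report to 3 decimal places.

0.522 bits

Chain rule: H(A|B) = H(A,B) − H(B).
Marginals: p(A) = (0.8300, 0.1700), p(B) = (0.1500, 0.2200, 0.6300).
H(A,B) = 1.8331 bits; H(B) = 1.3111 bits.
H(A|B) = 1.8331 − 1.3111 = 0.522 bits.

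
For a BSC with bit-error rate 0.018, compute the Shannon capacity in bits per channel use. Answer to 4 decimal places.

0.8699 bits

Binary symmetric channel: C = 1 − h₂(ε) where h₂ is the binary entropy function.
h₂(0.018) = −0.018·log₂0.018 − 0.982·log₂0.982 = 0.1301.
C = 1 − 0.1301 = 0.8699 bits per channel use.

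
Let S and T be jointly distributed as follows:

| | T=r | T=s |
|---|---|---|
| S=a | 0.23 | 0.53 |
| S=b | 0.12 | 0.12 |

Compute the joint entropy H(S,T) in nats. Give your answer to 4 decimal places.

1.1834 nats

H(S,T) = −Σ p(x,y)·ln p(x,y) over all 4 cells.
  cell (a,r): −0.23·ln0.23 = 0.33803
  cell (a,s): −0.53·ln0.53 = 0.33649
  cell (b,r): −0.12·ln0.12 = 0.25443
  cell (b,s): −0.12·ln0.12 = 0.25443
Sum = 1.1834 nats.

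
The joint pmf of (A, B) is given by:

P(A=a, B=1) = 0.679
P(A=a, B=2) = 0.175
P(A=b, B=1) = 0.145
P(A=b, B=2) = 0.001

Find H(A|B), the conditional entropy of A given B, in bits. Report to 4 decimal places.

Marginals: p(A) = (0.8540, 0.1460), p(B) = (0.8240, 0.1760).
H(A|B) = Σ p(B) · H(A|B=·).
  B=1: p=0.8240, H(A|B=1) = 0.6712
  B=2: p=0.1760, H(A|B=2) = 0.0506
Weighted sum = 0.5620 bits.

0.5620 bits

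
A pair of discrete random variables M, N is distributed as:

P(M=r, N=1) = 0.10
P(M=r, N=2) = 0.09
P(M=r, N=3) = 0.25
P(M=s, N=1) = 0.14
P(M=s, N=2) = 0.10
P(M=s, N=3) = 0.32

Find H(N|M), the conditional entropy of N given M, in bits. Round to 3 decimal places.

Chain rule: H(N|M) = H(M,N) − H(M).
Marginals: p(M) = (0.4400, 0.5600), p(N) = (0.2400, 0.1900, 0.5700).
H(M,N) = 2.4002 bits; H(M) = 0.9896 bits.
H(N|M) = 2.4002 − 0.9896 = 1.411 bits.

1.411 bits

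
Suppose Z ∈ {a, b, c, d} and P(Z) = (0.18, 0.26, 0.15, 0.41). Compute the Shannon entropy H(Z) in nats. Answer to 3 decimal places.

1.309 nats

H(Z) = −Σ p·ln p.
  −(0.18)·ln(0.18) = 0.3087
  −(0.26)·ln(0.26) = 0.3502
  −(0.15)·ln(0.15) = 0.2846
  −(0.41)·ln(0.41) = 0.3656
Sum: 0.3087 + 0.3502 + 0.2846 + 0.3656 = 1.309 nats.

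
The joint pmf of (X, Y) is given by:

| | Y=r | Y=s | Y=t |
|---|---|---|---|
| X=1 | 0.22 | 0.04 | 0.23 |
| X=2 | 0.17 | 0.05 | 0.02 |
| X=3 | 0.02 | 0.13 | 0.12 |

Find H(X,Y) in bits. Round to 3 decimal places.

2.780 bits

H(X,Y) = −Σ p(x,y)·log₂ p(x,y) over all 9 cells.
  cell (1,r): −0.22·log₂0.22 = 0.4806
  cell (1,s): −0.04·log₂0.04 = 0.1858
  cell (1,t): −0.23·log₂0.23 = 0.4877
  cell (2,r): −0.17·log₂0.17 = 0.4346
  cell (2,s): −0.05·log₂0.05 = 0.2161
  cell (2,t): −0.02·log₂0.02 = 0.1129
  cell (3,r): −0.02·log₂0.02 = 0.1129
  cell (3,s): −0.13·log₂0.13 = 0.3826
  cell (3,t): −0.12·log₂0.12 = 0.3671
Sum = 2.780 bits.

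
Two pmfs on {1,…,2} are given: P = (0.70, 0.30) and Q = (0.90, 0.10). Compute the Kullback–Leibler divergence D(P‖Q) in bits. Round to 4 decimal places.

D(P‖Q) = Σ p·log₂(p/q).
  0.70·log₂(0.70/0.90) = -0.25380
  0.30·log₂(0.30/0.10) = 0.47549
D(P‖Q) = 0.2217 bits.

0.2217 bits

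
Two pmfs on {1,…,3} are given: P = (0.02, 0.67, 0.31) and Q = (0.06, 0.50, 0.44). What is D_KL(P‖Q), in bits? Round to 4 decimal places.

D(P‖Q) = Σ p·log₂(p/q).
  0.02·log₂(0.02/0.06) = -0.03170
  0.67·log₂(0.67/0.50) = 0.28290
  0.31·log₂(0.31/0.44) = -0.15662
D(P‖Q) = 0.0946 bits.

0.0946 bits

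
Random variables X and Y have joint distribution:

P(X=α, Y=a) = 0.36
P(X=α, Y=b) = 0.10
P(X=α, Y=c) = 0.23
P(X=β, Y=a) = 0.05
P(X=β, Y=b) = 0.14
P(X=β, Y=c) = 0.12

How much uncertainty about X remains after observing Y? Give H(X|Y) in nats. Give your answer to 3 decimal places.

0.540 nats

Marginals: p(X) = (0.6900, 0.3100), p(Y) = (0.4100, 0.2400, 0.3500).
H(X|Y) = Σ p(Y) · H(X|Y=·).
  Y=a: p=0.4100, H(X|Y=a) = 0.3708
  Y=b: p=0.2400, H(X|Y=b) = 0.6792
  Y=c: p=0.3500, H(X|Y=c) = 0.6429
Weighted sum = 0.540 nats.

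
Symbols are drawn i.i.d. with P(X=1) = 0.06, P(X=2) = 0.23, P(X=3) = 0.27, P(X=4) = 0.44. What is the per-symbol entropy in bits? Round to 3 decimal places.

H(X) = −Σ p·log₂ p.
  −(0.06)·log₂(0.06) = 0.2435
  −(0.23)·log₂(0.23) = 0.4877
  −(0.27)·log₂(0.27) = 0.5100
  −(0.44)·log₂(0.44) = 0.5211
Sum: 0.2435 + 0.4877 + 0.5100 + 0.5211 = 1.762 bits.

1.762 bits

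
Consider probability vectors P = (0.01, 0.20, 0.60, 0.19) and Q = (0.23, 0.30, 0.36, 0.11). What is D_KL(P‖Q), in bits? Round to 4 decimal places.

D(P‖Q) = Σ p·log₂(p/q).
  0.01·log₂(0.01/0.23) = -0.04524
  0.20·log₂(0.20/0.30) = -0.11699
  0.60·log₂(0.60/0.36) = 0.44218
  0.19·log₂(0.19/0.11) = 0.14981
D(P‖Q) = 0.4298 bits.

0.4298 bits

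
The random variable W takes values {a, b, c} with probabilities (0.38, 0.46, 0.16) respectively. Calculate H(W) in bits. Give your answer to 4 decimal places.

1.4688 bits

H(W) = −Σ p·log₂ p.
  −(0.38)·log₂(0.38) = 0.53045
  −(0.46)·log₂(0.46) = 0.51534
  −(0.16)·log₂(0.16) = 0.42302
Sum: 0.53045 + 0.51534 + 0.42302 = 1.4688 bits.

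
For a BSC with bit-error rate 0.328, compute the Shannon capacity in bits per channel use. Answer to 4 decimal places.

0.0871 bits

Binary symmetric channel: C = 1 − h₂(ε) where h₂ is the binary entropy function.
h₂(0.328) = −0.328·log₂0.328 − 0.672·log₂0.672 = 0.9129.
C = 1 − 0.9129 = 0.0871 bits per channel use.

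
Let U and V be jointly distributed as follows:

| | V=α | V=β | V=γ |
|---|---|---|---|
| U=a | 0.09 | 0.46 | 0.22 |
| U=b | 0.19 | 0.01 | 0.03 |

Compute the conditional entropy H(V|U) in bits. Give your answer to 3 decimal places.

1.204 bits

Chain rule: H(V|U) = H(U,V) − H(U).
Marginals: p(U) = (0.7700, 0.2300), p(V) = (0.2800, 0.4700, 0.2500).
H(U,V) = 1.9820 bits; H(U) = 0.7780 bits.
H(V|U) = 1.9820 − 0.7780 = 1.204 bits.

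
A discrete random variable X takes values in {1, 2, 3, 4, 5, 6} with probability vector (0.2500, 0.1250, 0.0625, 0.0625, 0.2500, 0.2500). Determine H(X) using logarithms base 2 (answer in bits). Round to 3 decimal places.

H(X) = −Σ p·log₂ p.
  −(0.2500)·log₂(0.2500) = 0.5000
  −(0.1250)·log₂(0.1250) = 0.3750
  −(0.0625)·log₂(0.0625) = 0.2500
  −(0.0625)·log₂(0.0625) = 0.2500
  −(0.2500)·log₂(0.2500) = 0.5000
  −(0.2500)·log₂(0.2500) = 0.5000
Sum: 0.5000 + 0.3750 + 0.2500 + 0.2500 + 0.5000 + 0.5000 = 2.375 bits.

2.375 bits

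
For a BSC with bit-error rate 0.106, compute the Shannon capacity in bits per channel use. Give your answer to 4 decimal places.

0.5123 bits

Binary symmetric channel: C = 1 − h₂(ε) where h₂ is the binary entropy function.
h₂(0.106) = −0.106·log₂0.106 − 0.894·log₂0.894 = 0.4877.
C = 1 − 0.4877 = 0.5123 bits per channel use.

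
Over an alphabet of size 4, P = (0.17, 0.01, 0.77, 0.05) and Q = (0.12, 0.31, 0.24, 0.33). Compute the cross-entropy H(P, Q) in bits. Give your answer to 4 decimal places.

H(P,Q) = −Σ p·log₂ q.
  −0.17·log₂(0.12) = 0.52001
  −0.01·log₂(0.31) = 0.01690
  −0.77·log₂(0.24) = 1.58535
  −0.05·log₂(0.33) = 0.07997
H(P,Q) = 2.2022 bits.

2.2022 bits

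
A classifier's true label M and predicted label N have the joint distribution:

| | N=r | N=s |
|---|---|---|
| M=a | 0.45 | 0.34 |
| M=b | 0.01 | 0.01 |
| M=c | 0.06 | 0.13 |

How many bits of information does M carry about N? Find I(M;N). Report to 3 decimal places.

Marginals: p(M) = (0.7900, 0.0200, 0.1900), p(N) = (0.5200, 0.4800).
I(M;N) = Σ p(x,y)·log₂[p(x,y)/(p(x)p(y))].
  (a,r): 0.45·log₂(1.0954) = 0.0592
  (a,s): 0.34·log₂(0.8966) = -0.0535
  (b,r): 0.01·log₂(0.9615) = -0.0006
  (b,s): 0.01·log₂(1.0417) = 0.0006
  (c,r): 0.06·log₂(0.6073) = -0.0432
  (c,s): 0.13·log₂(1.4254) = 0.0665
Sum = 0.029 bits.

0.029 bits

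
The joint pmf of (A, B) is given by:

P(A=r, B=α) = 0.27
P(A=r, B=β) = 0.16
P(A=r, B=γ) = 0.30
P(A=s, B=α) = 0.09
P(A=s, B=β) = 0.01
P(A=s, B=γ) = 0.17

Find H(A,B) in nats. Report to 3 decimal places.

1.572 nats

H(A,B) = −Σ p(x,y)·ln p(x,y) over all 6 cells.
  cell (r,α): −0.27·ln0.27 = 0.3535
  cell (r,β): −0.16·ln0.16 = 0.2932
  cell (r,γ): −0.30·ln0.30 = 0.3612
  cell (s,α): −0.09·ln0.09 = 0.2167
  cell (s,β): −0.01·ln0.01 = 0.0461
  cell (s,γ): −0.17·ln0.17 = 0.3012
Sum = 1.572 nats.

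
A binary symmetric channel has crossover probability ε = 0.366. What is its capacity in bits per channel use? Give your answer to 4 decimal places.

0.0524 bits

Binary symmetric channel: C = 1 − h₂(ε) where h₂ is the binary entropy function.
h₂(0.366) = −0.366·log₂0.366 − 0.634·log₂0.634 = 0.9476.
C = 1 − 0.9476 = 0.0524 bits per channel use.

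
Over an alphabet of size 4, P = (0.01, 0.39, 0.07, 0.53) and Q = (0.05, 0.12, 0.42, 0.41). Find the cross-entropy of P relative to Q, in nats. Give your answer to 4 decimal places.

H(P,Q) = −Σ p·ln q.
  −0.01·ln(0.05) = 0.02996
  −0.39·ln(0.12) = 0.82690
  −0.07·ln(0.42) = 0.06073
  −0.53·ln(0.41) = 0.47255
H(P,Q) = 1.3901 nats.

1.3901 nats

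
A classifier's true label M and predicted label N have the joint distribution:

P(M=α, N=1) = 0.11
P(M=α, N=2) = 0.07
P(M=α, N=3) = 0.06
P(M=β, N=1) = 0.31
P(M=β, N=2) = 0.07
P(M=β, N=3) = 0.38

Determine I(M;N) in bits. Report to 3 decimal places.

0.054 bits

Marginals: p(M) = (0.2400, 0.7600), p(N) = (0.4200, 0.1400, 0.4400).
I(M;N) = Σ p(x,y)·log₂[p(x,y)/(p(x)p(y))].
  (α,1): 0.11·log₂(1.0913) = 0.0139
  (α,2): 0.07·log₂(2.0833) = 0.0741
  (α,3): 0.06·log₂(0.5682) = -0.0489
  (β,1): 0.31·log₂(0.9712) = -0.0131
  (β,2): 0.07·log₂(0.6579) = -0.0423
  (β,3): 0.38·log₂(1.1364) = 0.0701
Sum = 0.054 bits.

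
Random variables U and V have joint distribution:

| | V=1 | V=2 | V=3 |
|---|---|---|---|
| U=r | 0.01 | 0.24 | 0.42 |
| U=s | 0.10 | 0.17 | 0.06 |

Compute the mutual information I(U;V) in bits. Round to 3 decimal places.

Marginals: p(U) = (0.6700, 0.3300), p(V) = (0.1100, 0.4100, 0.4800).
I(U;V) = H(U) + H(V) − H(U,V).
H(U) = 0.9149, H(V) = 1.3859, H(U,V) = 2.0965.
I(U;V) = 0.9149 + 1.3859 − 2.0965 = 0.204 bits.

0.204 bits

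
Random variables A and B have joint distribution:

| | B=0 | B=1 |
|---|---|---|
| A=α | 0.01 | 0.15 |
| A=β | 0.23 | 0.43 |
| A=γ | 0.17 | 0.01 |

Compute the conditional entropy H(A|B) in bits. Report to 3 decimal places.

Marginals: p(A) = (0.1600, 0.6600, 0.1800), p(B) = (0.4100, 0.5900).
H(A|B) = Σ p(B) · H(A|B=·).
  B=0: p=0.4100, H(A|B=0) = 1.1251
  B=1: p=0.5900, H(A|B=1) = 0.9346
Weighted sum = 1.013 bits.

1.013 bits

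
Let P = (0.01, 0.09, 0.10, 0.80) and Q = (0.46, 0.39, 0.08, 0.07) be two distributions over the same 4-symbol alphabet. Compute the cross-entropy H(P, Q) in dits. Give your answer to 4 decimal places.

H(P,Q) = −Σ p·log₁₀ q.
  −0.01·log₁₀(0.46) = 0.00337
  −0.09·log₁₀(0.39) = 0.03680
  −0.10·log₁₀(0.08) = 0.10969
  −0.80·log₁₀(0.07) = 0.92392
H(P,Q) = 1.0738 dits.

1.0738 dits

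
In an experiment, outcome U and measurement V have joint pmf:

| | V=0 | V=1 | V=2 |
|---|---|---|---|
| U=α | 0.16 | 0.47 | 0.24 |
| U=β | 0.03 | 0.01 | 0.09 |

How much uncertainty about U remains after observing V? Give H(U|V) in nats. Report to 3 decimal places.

0.325 nats

Chain rule: H(U|V) = H(U,V) − H(V).
Marginals: p(U) = (0.8700, 0.1300), p(V) = (0.1900, 0.4800, 0.3300).
H(U,V) = 1.3585 nats; H(V) = 1.0337 nats.
H(U|V) = 1.3585 − 1.0337 = 0.325 nats.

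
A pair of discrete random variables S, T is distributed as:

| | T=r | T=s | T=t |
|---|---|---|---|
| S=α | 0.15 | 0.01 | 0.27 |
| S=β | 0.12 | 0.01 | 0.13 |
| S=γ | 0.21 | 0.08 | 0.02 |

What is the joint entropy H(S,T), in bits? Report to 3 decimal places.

2.680 bits

H(S,T) = −Σ p(x,y)·log₂ p(x,y) over all 9 cells.
  cell (α,r): −0.15·log₂0.15 = 0.4105
  cell (α,s): −0.01·log₂0.01 = 0.0664
  cell (α,t): −0.27·log₂0.27 = 0.5100
  cell (β,r): −0.12·log₂0.12 = 0.3671
  cell (β,s): −0.01·log₂0.01 = 0.0664
  cell (β,t): −0.13·log₂0.13 = 0.3826
  cell (γ,r): −0.21·log₂0.21 = 0.4728
  cell (γ,s): −0.08·log₂0.08 = 0.2915
  cell (γ,t): −0.02·log₂0.02 = 0.1129
Sum = 2.680 bits.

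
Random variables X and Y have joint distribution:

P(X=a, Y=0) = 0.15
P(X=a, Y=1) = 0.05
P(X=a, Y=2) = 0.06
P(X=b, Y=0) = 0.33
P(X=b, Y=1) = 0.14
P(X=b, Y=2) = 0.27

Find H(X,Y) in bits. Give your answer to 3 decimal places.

H(X,Y) = −Σ p(x,y)·log₂ p(x,y) over all 6 cells.
  cell (a,0): −0.15·log₂0.15 = 0.4105
  cell (a,1): −0.05·log₂0.05 = 0.2161
  cell (a,2): −0.06·log₂0.06 = 0.2435
  cell (b,0): −0.33·log₂0.33 = 0.5278
  cell (b,1): −0.14·log₂0.14 = 0.3971
  cell (b,2): −0.27·log₂0.27 = 0.5100
Sum = 2.305 bits.

2.305 bits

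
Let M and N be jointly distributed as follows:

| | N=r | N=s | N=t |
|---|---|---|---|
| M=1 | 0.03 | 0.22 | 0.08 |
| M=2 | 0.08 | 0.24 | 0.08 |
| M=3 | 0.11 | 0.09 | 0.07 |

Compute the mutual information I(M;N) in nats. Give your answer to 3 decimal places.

Marginals: p(M) = (0.3300, 0.4000, 0.2700), p(N) = (0.2200, 0.5500, 0.2300).
I(M;N) = H(M) + H(N) − H(M,N).
H(M) = 1.0859, H(N) = 0.9999, H(M,N) = 2.0327.
I(M;N) = 1.0859 + 0.9999 − 2.0327 = 0.053 nats.

0.053 nats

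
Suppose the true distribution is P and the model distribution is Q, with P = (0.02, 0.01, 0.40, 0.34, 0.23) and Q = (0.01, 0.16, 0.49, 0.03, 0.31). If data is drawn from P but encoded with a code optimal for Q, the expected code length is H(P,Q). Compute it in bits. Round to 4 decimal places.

H(P,Q) = −Σ p·log₂ q.
  −0.02·log₂(0.01) = 0.13288
  −0.01·log₂(0.16) = 0.02644
  −0.40·log₂(0.49) = 0.41166
  −0.34·log₂(0.03) = 1.72002
  −0.23·log₂(0.31) = 0.38862
H(P,Q) = 2.6796 bits.

2.6796 bits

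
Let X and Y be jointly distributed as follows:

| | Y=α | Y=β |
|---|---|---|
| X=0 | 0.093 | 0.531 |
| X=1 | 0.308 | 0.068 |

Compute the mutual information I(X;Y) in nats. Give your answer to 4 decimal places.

0.2330 nats

Marginals: p(X) = (0.6240, 0.3760), p(Y) = (0.4010, 0.5990).
I(X;Y) = H(X) + H(Y) − H(X,Y).
H(X) = 0.6621, H(Y) = 0.6734, H(X,Y) = 1.1025.
I(X;Y) = 0.6621 + 0.6734 − 1.1025 = 0.2330 nats.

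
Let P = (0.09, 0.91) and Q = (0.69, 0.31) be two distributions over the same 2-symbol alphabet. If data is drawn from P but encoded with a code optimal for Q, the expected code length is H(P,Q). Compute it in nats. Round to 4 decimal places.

1.0992 nats

H(P,Q) = −Σ p·ln q.
  −0.09·ln(0.69) = 0.03340
  −0.91·ln(0.31) = 1.06578
H(P,Q) = 1.0992 nats.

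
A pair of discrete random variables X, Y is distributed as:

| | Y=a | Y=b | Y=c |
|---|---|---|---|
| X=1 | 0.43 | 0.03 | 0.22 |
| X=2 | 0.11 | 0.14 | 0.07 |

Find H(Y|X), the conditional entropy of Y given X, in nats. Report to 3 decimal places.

Marginals: p(X) = (0.6800, 0.3200), p(Y) = (0.5400, 0.1700, 0.2900).
H(Y|X) = Σ p(X) · H(Y|X=·).
  X=1: p=0.6800, H(Y|X=1) = 0.7926
  X=2: p=0.3200, H(Y|X=2) = 1.0612
Weighted sum = 0.879 nats.

0.879 nats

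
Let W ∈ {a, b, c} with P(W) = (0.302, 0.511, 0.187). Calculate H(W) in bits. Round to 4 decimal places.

H(W) = −Σ p·log₂ p.
  −(0.302)·log₂(0.302) = 0.52167
  −(0.511)·log₂(0.511) = 0.49496
  −(0.187)·log₂(0.187) = 0.45233
Sum: 0.52167 + 0.49496 + 0.45233 = 1.4690 bits.

1.4690 bits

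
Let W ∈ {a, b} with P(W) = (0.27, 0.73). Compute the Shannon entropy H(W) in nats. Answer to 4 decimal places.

0.5833 nats

H(W) = −Σ p·ln p.
  −(0.27)·ln(0.27) = 0.35352
  −(0.73)·ln(0.73) = 0.22974
Sum: 0.35352 + 0.22974 = 0.5833 nats.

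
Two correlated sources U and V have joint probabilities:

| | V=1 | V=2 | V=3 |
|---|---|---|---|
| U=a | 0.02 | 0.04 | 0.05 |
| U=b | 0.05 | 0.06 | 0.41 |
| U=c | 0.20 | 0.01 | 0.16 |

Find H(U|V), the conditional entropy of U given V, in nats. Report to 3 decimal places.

Marginals: p(U) = (0.1100, 0.5200, 0.3700), p(V) = (0.2700, 0.1100, 0.6200).
H(U|V) = Σ p(V) · H(U|V=·).
  V=1: p=0.2700, H(U|V=1) = 0.7274
  V=2: p=0.1100, H(U|V=2) = 0.9165
  V=3: p=0.6200, H(U|V=3) = 0.8261
Weighted sum = 0.809 nats.

0.809 nats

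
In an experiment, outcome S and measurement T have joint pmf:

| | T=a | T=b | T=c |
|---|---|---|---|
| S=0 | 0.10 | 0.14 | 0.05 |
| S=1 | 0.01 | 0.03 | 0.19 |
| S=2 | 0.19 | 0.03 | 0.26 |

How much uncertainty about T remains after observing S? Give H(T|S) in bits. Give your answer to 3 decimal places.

Marginals: p(S) = (0.2900, 0.2300, 0.4800), p(T) = (0.3000, 0.2000, 0.5000).
H(T|S) = Σ p(S) · H(T|S=·).
  S=0: p=0.2900, H(T|S=0) = 1.4741
  S=1: p=0.2300, H(T|S=1) = 0.8077
  S=2: p=0.4800, H(T|S=2) = 1.2584
Weighted sum = 1.217 bits.

1.217 bits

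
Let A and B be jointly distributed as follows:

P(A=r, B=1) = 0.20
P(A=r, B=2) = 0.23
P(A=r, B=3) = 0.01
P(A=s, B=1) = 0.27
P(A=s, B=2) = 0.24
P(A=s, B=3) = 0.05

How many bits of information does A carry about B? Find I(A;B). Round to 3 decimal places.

0.018 bits

Marginals: p(A) = (0.4400, 0.5600), p(B) = (0.4700, 0.4700, 0.0600).
I(A;B) = H(A) + H(B) − H(A,B).
H(A) = 0.9896, H(B) = 1.2674, H(A,B) = 2.2387.
I(A;B) = 0.9896 + 1.2674 − 2.2387 = 0.018 bits.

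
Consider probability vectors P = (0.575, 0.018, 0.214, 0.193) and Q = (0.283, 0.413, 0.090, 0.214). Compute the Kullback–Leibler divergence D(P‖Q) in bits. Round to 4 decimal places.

0.7454 bits

D(P‖Q) = Σ p·log₂(p/q).
  0.575·log₂(0.575/0.283) = 0.58809
  0.018·log₂(0.018/0.413) = -0.08136
  0.214·log₂(0.214/0.090) = 0.26742
  0.193·log₂(0.193/0.214) = -0.02876
D(P‖Q) = 0.7454 bits.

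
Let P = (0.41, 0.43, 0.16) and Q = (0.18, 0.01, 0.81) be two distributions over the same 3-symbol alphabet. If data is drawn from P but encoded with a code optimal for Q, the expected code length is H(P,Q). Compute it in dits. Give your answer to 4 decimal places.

H(P,Q) = −Σ p·log₁₀ q.
  −0.41·log₁₀(0.18) = 0.30534
  −0.43·log₁₀(0.01) = 0.86000
  −0.16·log₁₀(0.81) = 0.01464
H(P,Q) = 1.1800 dits.

1.1800 dits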